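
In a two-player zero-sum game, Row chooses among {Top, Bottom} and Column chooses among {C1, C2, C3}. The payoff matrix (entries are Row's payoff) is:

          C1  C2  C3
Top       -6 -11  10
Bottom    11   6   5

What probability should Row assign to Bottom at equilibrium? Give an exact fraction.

Row minima: Top → -11, Bottom → 5; maximin = 5.
Column maxima: C1 → 11, C2 → 6, C3 → 10; minimax = 6.
5 ≠ 6, so there is no saddle point; optimal play is mixed.
C1 is strictly dominated by C2 (it gives Row strictly more in every row), so Column never plays it.
On the remaining 2×2 (Top, Bottom vs C2, C3):
Let Row play Top with probability p. Expected payoff against C2: (-11)p + 6(1−p) = −17p + 6; against C3: 10p + 5(1−p) = 5p + 5.
Setting these equal: −17p + 6 = 5p + 5 ⇒ −22p = -1 ⇒ p = 1/22, and the value is (-17)·(1/22) + 6 = 115/22.
For Column: with q = P(C2), equating Top's and Bottom's payoffs gives −21q + 10 = q + 5 ⇒ q = 5/22.

21/22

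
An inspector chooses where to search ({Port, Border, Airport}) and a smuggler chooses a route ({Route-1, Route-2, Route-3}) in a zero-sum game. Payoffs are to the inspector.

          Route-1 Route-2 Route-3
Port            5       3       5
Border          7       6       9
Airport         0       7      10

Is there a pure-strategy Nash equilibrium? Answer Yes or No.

No

Row minima: Port → 3, Border → 6, Airport → 0; maximin = 6.
Column maxima: Route-1 → 7, Route-2 → 7, Route-3 → 10; minimax = 7.
6 ≠ 7, so no pure-strategy equilibrium exists.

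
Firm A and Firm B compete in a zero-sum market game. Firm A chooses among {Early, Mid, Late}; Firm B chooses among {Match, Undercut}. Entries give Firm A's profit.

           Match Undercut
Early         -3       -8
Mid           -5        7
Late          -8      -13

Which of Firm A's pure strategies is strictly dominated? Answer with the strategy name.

Late

Early gives a strictly higher payoff than Late against every column: -3 > -8, -8 > -13.
So Late is strictly dominated and Firm A never plays it.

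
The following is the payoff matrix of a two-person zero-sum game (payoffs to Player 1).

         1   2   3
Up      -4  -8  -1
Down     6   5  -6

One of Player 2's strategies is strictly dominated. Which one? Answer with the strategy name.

1

2 holds Player 1's payoff strictly below 1 in every row: -8 < -4, 5 < 6.
So 1 is strictly dominated for Player 2.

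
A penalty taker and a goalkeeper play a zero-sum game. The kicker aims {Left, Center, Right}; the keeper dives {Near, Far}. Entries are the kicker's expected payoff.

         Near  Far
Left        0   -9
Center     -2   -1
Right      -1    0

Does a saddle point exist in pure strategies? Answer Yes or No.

No

Row minima: Left → -9, Center → -2, Right → -1; maximin = -1.
Column maxima: Near → 0, Far → 0; minimax = 0.
-1 ≠ 0, so no pure-strategy equilibrium exists.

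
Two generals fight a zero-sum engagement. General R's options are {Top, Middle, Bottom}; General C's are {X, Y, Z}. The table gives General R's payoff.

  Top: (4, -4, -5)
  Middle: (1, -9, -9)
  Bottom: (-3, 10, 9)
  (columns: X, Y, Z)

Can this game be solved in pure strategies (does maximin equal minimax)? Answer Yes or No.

No

Row minima: Top → -5, Middle → -9, Bottom → -3; maximin = -3.
Column maxima: X → 4, Y → 10, Z → 9; minimax = 4.
-3 ≠ 4, so no pure-strategy equilibrium exists.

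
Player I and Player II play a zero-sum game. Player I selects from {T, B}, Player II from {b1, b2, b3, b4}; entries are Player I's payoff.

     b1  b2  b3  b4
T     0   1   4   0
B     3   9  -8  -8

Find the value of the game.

0

Row minima: T → 0, B → -8; maximin = 0.
Column maxima: b1 → 3, b2 → 9, b3 → 4, b4 → 0; minimax = 0.
Since maximin = minimax = 0, there is a saddle point and the value is 0.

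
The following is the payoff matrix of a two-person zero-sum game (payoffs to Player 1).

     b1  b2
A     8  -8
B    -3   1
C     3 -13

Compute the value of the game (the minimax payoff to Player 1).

-4/5

Row minima: A → -8, B → -3, C → -13; maximin = -3.
Column maxima: b1 → 8, b2 → 1; minimax = 1.
-3 ≠ 1, so there is no saddle point; optimal play is mixed.
C is strictly dominated by A, so Player 1 never plays it.
On the remaining 2×2 (A, B vs b1, b2):
Let Player 1 play A with probability p. Expected payoff against b1: 8p + (-3)(1−p) = 11p − 3; against b2: (-8)p + 1(1−p) = −9p + 1.
Setting these equal: 11p − 3 = −9p + 1 ⇒ 20p = 4 ⇒ p = 1/5, and the value is (11)·(1/5) − 3 = -4/5.
For Player 2: with q = P(b1), equating A's and B's payoffs gives 16q − 8 = −4q + 1 ⇒ q = 9/20.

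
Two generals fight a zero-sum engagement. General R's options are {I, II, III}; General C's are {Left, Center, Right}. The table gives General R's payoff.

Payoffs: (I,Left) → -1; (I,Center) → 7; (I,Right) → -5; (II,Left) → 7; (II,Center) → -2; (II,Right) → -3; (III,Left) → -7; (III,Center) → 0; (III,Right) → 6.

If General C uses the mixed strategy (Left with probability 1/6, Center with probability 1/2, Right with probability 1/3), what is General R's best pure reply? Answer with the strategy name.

I

Expected payoff of I: (1/6)·(-1) + (1/2)·7 + (1/3)·(-5) = 5/3.
Expected payoff of II: (1/6)·7 + (1/2)·(-2) + (1/3)·(-3) = -5/6.
Expected payoff of III: (1/6)·(-7) + (1/2)·0 + (1/3)·6 = 5/6.
The largest is 5/3, so General R's best response is I.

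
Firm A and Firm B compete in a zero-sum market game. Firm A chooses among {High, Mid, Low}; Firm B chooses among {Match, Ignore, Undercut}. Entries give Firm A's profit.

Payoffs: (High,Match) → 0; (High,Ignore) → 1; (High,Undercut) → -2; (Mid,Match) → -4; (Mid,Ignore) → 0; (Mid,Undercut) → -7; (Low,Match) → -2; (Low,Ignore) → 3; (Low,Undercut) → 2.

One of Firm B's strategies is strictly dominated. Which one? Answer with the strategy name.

Match holds Firm A's payoff strictly below Ignore in every row: 0 < 1, -4 < 0, -2 < 3.
So Ignore is strictly dominated for Firm B.

Ignore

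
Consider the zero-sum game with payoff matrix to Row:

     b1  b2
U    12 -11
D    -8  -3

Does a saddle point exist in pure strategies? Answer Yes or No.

Row minima: U → -11, D → -8; maximin = -8.
Column maxima: b1 → 12, b2 → -3; minimax = -3.
-8 ≠ -3, so no pure-strategy equilibrium exists.

No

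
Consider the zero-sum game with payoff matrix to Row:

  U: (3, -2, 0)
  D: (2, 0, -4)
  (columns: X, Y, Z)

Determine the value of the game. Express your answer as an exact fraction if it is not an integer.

Row minima: U → -2, D → -4; maximin = -2.
Column maxima: X → 3, Y → 0, Z → 0; minimax = 0.
-2 ≠ 0, so there is no saddle point; optimal play is mixed.
X is strictly dominated by Y (it gives Row strictly more in every row), so Column never plays it.
On the remaining 2×2 (U, D vs Y, Z):
Let Row play U with probability p. Expected payoff against Y: (-2)p + 0(1−p) = −2p; against Z: 0p + (-4)(1−p) = 4p − 4.
Setting these equal: −2p = 4p − 4 ⇒ −6p = -4 ⇒ p = 2/3, and the value is (-2)·(2/3) = -4/3.
For Column: with q = P(Y), equating U's and D's payoffs gives −2q = 4q − 4 ⇒ q = 2/3.

-4/3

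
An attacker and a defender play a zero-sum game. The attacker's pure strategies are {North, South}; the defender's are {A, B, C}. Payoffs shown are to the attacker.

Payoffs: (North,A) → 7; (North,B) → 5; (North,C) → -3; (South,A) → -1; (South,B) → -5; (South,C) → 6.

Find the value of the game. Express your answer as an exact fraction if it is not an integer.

15/19

Row minima: North → -3, South → -5; maximin = -3.
Column maxima: A → 7, B → 5, C → 6; minimax = 5.
-3 ≠ 5, so there is no saddle point; optimal play is mixed.
A is strictly dominated by B (it gives the attacker strictly more in every row), so the defender never plays it.
On the remaining 2×2 (North, South vs B, C):
Let the attacker play North with probability p. Expected payoff against B: 5p + (-5)(1−p) = 10p − 5; against C: (-3)p + 6(1−p) = −9p + 6.
Setting these equal: 10p − 5 = −9p + 6 ⇒ 19p = 11 ⇒ p = 11/19, and the value is (10)·(11/19) − 5 = 15/19.
For the defender: with q = P(B), equating North's and South's payoffs gives 8q − 3 = −11q + 6 ⇒ q = 9/19.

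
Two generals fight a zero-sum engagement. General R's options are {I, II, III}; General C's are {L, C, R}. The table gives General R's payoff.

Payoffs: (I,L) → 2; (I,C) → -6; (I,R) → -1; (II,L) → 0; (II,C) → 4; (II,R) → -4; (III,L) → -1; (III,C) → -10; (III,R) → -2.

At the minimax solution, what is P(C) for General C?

3/13

Row minima: I → -6, II → -4, III → -10; maximin = -4.
Column maxima: L → 2, C → 4, R → -1; minimax = -1.
-4 ≠ -1, so there is no saddle point; optimal play is mixed.
III is strictly dominated by I, so General R never plays it.
L is strictly dominated by R (it gives General R strictly more in every row), so General C never plays it.
On the remaining 2×2 (I, II vs C, R):
Let General R play I with probability p. Expected payoff against C: (-6)p + 4(1−p) = −10p + 4; against R: (-1)p + (-4)(1−p) = 3p − 4.
Setting these equal: −10p + 4 = 3p − 4 ⇒ −13p = -8 ⇒ p = 8/13, and the value is (-10)·(8/13) + 4 = -28/13.
For General C: with q = P(C), equating I's and II's payoffs gives −5q − 1 = 8q − 4 ⇒ q = 3/13.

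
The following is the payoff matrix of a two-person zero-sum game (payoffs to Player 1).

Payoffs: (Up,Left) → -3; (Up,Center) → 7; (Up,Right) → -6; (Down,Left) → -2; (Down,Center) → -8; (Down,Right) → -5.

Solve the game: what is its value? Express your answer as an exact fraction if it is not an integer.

Row minima: Up → -6, Down → -8; maximin = -6.
Column maxima: Left → -2, Center → 7, Right → -5; minimax = -5.
-6 ≠ -5, so there is no saddle point; optimal play is mixed.
Left is strictly dominated by Right (it gives Player 1 strictly more in every row), so Player 2 never plays it.
On the remaining 2×2 (Up, Down vs Center, Right):
Let Player 1 play Up with probability p. Expected payoff against Center: 7p + (-8)(1−p) = 15p − 8; against Right: (-6)p + (-5)(1−p) = −p − 5.
Setting these equal: 15p − 8 = −p − 5 ⇒ 16p = 3 ⇒ p = 3/16, and the value is (15)·(3/16) − 8 = -83/16.
For Player 2: with q = P(Center), equating Up's and Down's payoffs gives 13q − 6 = −3q − 5 ⇒ q = 1/16.

-83/16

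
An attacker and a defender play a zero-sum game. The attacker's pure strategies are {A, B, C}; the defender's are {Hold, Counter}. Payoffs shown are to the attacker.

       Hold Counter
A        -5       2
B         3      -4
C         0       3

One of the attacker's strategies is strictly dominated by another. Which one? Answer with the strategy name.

A

C gives a strictly higher payoff than A against every column: 0 > -5, 3 > 2.
So A is strictly dominated and the attacker never plays it.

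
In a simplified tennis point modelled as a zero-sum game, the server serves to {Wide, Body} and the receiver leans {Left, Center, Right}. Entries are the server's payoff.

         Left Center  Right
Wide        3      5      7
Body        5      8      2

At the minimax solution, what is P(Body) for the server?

4/7

Row minima: Wide → 3, Body → 2; maximin = 3.
Column maxima: Left → 5, Center → 8, Right → 7; minimax = 5.
3 ≠ 5, so there is no saddle point; optimal play is mixed.
Center is strictly dominated by Left (it gives the server strictly more in every row), so the receiver never plays it.
On the remaining 2×2 (Wide, Body vs Left, Right):
Let the server play Wide with probability p. Expected payoff against Left: 3p + 5(1−p) = −2p + 5; against Right: 7p + 2(1−p) = 5p + 2.
Setting these equal: −2p + 5 = 5p + 2 ⇒ −7p = -3 ⇒ p = 3/7, and the value is (-2)·(3/7) + 5 = 29/7.
For the receiver: with q = P(Left), equating Wide's and Body's payoffs gives −4q + 7 = 3q + 2 ⇒ q = 5/7.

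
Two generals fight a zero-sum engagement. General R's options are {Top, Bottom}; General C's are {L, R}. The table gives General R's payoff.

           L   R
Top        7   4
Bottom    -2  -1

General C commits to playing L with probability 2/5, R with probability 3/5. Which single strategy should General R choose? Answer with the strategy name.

Expected payoff of Top: (2/5)·7 + (3/5)·4 = 26/5.
Expected payoff of Bottom: (2/5)·(-2) + (3/5)·(-1) = -7/5.
The largest is 26/5, so General R's best response is Top.

Top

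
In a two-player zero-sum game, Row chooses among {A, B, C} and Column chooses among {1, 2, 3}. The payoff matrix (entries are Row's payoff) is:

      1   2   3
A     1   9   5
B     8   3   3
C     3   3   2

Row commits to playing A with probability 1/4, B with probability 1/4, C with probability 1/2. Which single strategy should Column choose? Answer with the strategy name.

If Column plays 1, Row's expected payoff is (1/4)·1 + (1/4)·8 + (1/2)·3 = 15/4.
If Column plays 2, Row's expected payoff is (1/4)·9 + (1/4)·3 + (1/2)·3 = 9/2.
If Column plays 3, Row's expected payoff is (1/4)·5 + (1/4)·3 + (1/2)·2 = 3.
Column minimizes Row's payoff; the smallest is 3, so the best response is 3.

3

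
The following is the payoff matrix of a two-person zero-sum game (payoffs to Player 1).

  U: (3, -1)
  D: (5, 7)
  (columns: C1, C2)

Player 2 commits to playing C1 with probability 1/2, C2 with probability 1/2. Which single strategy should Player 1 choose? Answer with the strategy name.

Expected payoff of U: (1/2)·3 + (1/2)·(-1) = 1.
Expected payoff of D: (1/2)·5 + (1/2)·7 = 6.
The largest is 6, so Player 1's best response is D.

D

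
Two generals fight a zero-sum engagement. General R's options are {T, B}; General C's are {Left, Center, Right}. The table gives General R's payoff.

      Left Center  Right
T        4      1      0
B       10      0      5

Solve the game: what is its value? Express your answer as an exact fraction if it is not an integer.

Row minima: T → 0, B → 0; maximin = 0.
Column maxima: Left → 10, Center → 1, Right → 5; minimax = 1.
0 ≠ 1, so there is no saddle point; optimal play is mixed.
Left is strictly dominated by Center (it gives General R strictly more in every row), so General C never plays it.
On the remaining 2×2 (T, B vs Center, Right):
Let General R play T with probability p. Expected payoff against Center: 1p + 0(1−p) = p; against Right: 0p + 5(1−p) = −5p + 5.
Setting these equal: p = −5p + 5 ⇒ 6p = 5 ⇒ p = 5/6, and the value is (1)·(5/6) = 5/6.
For General C: with q = P(Center), equating T's and B's payoffs gives q = −5q + 5 ⇒ q = 5/6.

5/6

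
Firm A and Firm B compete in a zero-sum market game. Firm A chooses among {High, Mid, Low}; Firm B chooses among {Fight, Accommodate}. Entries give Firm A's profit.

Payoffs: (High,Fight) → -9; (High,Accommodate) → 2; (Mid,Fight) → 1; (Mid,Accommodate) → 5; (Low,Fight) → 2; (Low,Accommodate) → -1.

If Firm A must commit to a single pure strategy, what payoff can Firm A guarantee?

Row minima: High → -9, Mid → 1, Low → -1.
The best of these is 1.

1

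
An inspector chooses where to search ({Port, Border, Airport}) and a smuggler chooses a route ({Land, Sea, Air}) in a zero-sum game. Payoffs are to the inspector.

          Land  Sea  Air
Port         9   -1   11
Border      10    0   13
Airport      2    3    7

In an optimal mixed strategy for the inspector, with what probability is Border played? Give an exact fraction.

1/11

Row minima: Port → -1, Border → 0, Airport → 2; maximin = 2.
Column maxima: Land → 10, Sea → 3, Air → 13; minimax = 3.
2 ≠ 3, so there is no saddle point; optimal play is mixed.
Port is strictly dominated by Border, so the inspector never plays it.
Air is strictly dominated by Land (it gives the inspector strictly more in every row), so the smuggler never plays it.
On the remaining 2×2 (Border, Airport vs Land, Sea):
Let the inspector play Border with probability p. Expected payoff against Land: 10p + 2(1−p) = 8p + 2; against Sea: 0p + 3(1−p) = −3p + 3.
Setting these equal: 8p + 2 = −3p + 3 ⇒ 11p = 1 ⇒ p = 1/11, and the value is (8)·(1/11) + 2 = 30/11.
For the smuggler: with q = P(Land), equating Border's and Airport's payoffs gives 10q = −q + 3 ⇒ q = 3/11.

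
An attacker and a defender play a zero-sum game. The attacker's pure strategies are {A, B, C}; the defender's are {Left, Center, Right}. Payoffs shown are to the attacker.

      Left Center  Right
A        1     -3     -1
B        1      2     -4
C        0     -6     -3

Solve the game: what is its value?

Row minima: A → -3, B → -4, C → -6; maximin = -3.
Column maxima: Left → 1, Center → 2, Right → -1; minimax = -1.
-3 ≠ -1, so there is no saddle point; optimal play is mixed.
C is strictly dominated by A, so the attacker never plays it.
Left is strictly dominated by Right (it gives the attacker strictly more in every row), so the defender never plays it.
On the remaining 2×2 (A, B vs Center, Right):
Let the attacker play A with probability p. Expected payoff against Center: (-3)p + 2(1−p) = −5p + 2; against Right: (-1)p + (-4)(1−p) = 3p − 4.
Setting these equal: −5p + 2 = 3p − 4 ⇒ −8p = -6 ⇒ p = 3/4, and the value is (-5)·(3/4) + 2 = -7/4.
For the defender: with q = P(Center), equating A's and B's payoffs gives −2q − 1 = 6q − 4 ⇒ q = 3/8.

-7/4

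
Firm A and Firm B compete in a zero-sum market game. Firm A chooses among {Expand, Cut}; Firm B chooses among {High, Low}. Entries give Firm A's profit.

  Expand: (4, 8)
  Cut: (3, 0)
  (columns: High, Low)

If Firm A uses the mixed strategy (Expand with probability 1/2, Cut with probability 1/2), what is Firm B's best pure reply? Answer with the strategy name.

High

If Firm B plays High, Firm A's expected payoff is (1/2)·4 + (1/2)·3 = 7/2.
If Firm B plays Low, Firm A's expected payoff is (1/2)·8 + (1/2)·0 = 4.
Firm B minimizes Firm A's payoff; the smallest is 7/2, so the best response is High.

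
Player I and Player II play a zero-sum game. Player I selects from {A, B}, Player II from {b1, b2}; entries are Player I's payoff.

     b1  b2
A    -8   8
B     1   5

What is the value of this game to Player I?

1

Row minima: A → -8, B → 1; maximin = 1.
Column maxima: b1 → 1, b2 → 8; minimax = 1.
Since maximin = minimax = 1, there is a saddle point and the value is 1.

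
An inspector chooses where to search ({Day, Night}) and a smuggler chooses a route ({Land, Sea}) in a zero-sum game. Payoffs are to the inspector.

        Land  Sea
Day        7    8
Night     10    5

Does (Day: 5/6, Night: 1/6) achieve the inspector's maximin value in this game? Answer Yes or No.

Against Land this mix gives (5/6)·7 + (1/6)·10 = 15/2.
Against Sea this mix gives (5/6)·8 + (1/6)·5 = 15/2.
All of the smuggler's active replies (Land, Sea) yield 15/2, and no column does worse for the inspector. The mix makes the smuggler indifferent and guarantees 15/2, so it is optimal.

Yes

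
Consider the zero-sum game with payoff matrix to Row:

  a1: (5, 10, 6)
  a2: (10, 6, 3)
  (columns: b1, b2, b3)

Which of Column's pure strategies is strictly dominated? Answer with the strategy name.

b2

b3 holds Row's payoff strictly below b2 in every row: 6 < 10, 3 < 6.
So b2 is strictly dominated for Column.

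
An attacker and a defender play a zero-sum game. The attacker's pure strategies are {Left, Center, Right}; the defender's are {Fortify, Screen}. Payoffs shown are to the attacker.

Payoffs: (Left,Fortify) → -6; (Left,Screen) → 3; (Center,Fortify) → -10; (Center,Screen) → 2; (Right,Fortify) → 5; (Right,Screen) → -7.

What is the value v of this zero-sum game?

-9/7

Row minima: Left → -6, Center → -10, Right → -7; maximin = -6.
Column maxima: Fortify → 5, Screen → 3; minimax = 3.
-6 ≠ 3, so there is no saddle point; optimal play is mixed.
Center is strictly dominated by Left, so the attacker never plays it.
On the remaining 2×2 (Left, Right vs Fortify, Screen):
Let the attacker play Left with probability p. Expected payoff against Fortify: (-6)p + 5(1−p) = −11p + 5; against Screen: 3p + (-7)(1−p) = 10p − 7.
Setting these equal: −11p + 5 = 10p − 7 ⇒ −21p = -12 ⇒ p = 4/7, and the value is (-11)·(4/7) + 5 = -9/7.
For the defender: with q = P(Fortify), equating Left's and Right's payoffs gives −9q + 3 = 12q − 7 ⇒ q = 10/21.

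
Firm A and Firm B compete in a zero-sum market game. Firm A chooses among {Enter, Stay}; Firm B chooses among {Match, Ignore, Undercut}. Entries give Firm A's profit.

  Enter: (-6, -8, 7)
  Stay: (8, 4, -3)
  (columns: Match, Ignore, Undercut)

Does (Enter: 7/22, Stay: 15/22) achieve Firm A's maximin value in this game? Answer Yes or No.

Against Match this mix gives (7/22)·(-6) + (15/22)·8 = 39/11.
Against Ignore this mix gives (7/22)·(-8) + (15/22)·4 = 2/11.
Against Undercut this mix gives (7/22)·7 + (15/22)·(-3) = 2/11.
All of Firm B's active replies (Ignore, Undercut) yield 2/11, and no column does worse for Firm A. The mix makes Firm B indifferent and guarantees 2/11, so it is optimal.

Yes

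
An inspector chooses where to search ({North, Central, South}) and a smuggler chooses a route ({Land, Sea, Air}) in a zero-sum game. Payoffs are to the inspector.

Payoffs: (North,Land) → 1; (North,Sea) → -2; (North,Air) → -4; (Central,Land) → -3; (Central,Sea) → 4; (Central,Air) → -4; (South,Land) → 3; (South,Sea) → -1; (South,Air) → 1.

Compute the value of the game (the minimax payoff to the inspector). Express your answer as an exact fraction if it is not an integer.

Row minima: North → -4, Central → -4, South → -1; maximin = -1.
Column maxima: Land → 3, Sea → 4, Air → 1; minimax = 1.
-1 ≠ 1, so there is no saddle point; optimal play is mixed.
North is strictly dominated by South, so the inspector never plays it.
Land is strictly dominated by Air (it gives the inspector strictly more in every row), so the smuggler never plays it.
On the remaining 2×2 (Central, South vs Sea, Air):
Let the inspector play Central with probability p. Expected payoff against Sea: 4p + (-1)(1−p) = 5p − 1; against Air: (-4)p + 1(1−p) = −5p + 1.
Setting these equal: 5p − 1 = −5p + 1 ⇒ 10p = 2 ⇒ p = 1/5, and the value is (5)·(1/5) − 1 = 0.
For the smuggler: with q = P(Sea), equating Central's and South's payoffs gives 8q − 4 = −2q + 1 ⇒ q = 1/2.

0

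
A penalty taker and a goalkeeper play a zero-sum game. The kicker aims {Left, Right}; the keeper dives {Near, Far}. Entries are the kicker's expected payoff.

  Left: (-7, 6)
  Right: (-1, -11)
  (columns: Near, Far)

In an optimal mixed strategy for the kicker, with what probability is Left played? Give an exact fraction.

10/23

Row minima: Left → -7, Right → -11; maximin = -7.
Column maxima: Near → -1, Far → 6; minimax = -1.
-7 ≠ -1, so there is no saddle point; optimal play is mixed.
Let the kicker play Left with probability p. Expected payoff against Near: (-7)p + (-1)(1−p) = −6p − 1; against Far: 6p + (-11)(1−p) = 17p − 11.
Setting these equal: −6p − 1 = 17p − 11 ⇒ −23p = -10 ⇒ p = 10/23, and the value is (-6)·(10/23) − 1 = -83/23.
For the keeper: with q = P(Near), equating Left's and Right's payoffs gives −13q + 6 = 10q − 11 ⇒ q = 17/23.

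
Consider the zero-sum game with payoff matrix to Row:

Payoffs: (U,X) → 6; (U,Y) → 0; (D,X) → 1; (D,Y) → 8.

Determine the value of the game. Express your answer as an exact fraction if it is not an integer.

48/13

Row minima: U → 0, D → 1; maximin = 1.
Column maxima: X → 6, Y → 8; minimax = 6.
1 ≠ 6, so there is no saddle point; optimal play is mixed.
Let Row play U with probability p. Expected payoff against X: 6p + 1(1−p) = 5p + 1; against Y: 0p + 8(1−p) = −8p + 8.
Setting these equal: 5p + 1 = −8p + 8 ⇒ 13p = 7 ⇒ p = 7/13, and the value is (5)·(7/13) + 1 = 48/13.
For Column: with q = P(X), equating U's and D's payoffs gives 6q = −7q + 8 ⇒ q = 8/13.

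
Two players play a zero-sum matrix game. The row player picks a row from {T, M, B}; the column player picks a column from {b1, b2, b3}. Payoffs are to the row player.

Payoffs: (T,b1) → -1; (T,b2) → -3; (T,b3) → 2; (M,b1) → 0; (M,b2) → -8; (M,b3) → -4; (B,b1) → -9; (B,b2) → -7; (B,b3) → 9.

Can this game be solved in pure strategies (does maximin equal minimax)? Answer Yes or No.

Yes

Row minima: T → -3, M → -8, B → -9; maximin = -3.
Column maxima: b1 → 0, b2 → -3, b3 → 9; minimax = -3.
maximin = minimax = -3, so a saddle point exists.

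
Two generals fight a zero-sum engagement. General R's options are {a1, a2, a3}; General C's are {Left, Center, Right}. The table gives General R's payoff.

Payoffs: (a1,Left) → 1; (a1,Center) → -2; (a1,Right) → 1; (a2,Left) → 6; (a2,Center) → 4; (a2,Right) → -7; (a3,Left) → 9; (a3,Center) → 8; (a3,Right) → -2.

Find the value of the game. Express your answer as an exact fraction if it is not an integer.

4/13

Row minima: a1 → -2, a2 → -7, a3 → -2; maximin = -2.
Column maxima: Left → 9, Center → 8, Right → 1; minimax = 1.
-2 ≠ 1, so there is no saddle point; optimal play is mixed.
a2 is strictly dominated by a3, so General R never plays it.
Left is strictly dominated by Center (it gives General R strictly more in every row), so General C never plays it.
On the remaining 2×2 (a1, a3 vs Center, Right):
Let General R play a1 with probability p. Expected payoff against Center: (-2)p + 8(1−p) = −10p + 8; against Right: 1p + (-2)(1−p) = 3p − 2.
Setting these equal: −10p + 8 = 3p − 2 ⇒ −13p = -10 ⇒ p = 10/13, and the value is (-10)·(10/13) + 8 = 4/13.
For General C: with q = P(Center), equating a1's and a3's payoffs gives −3q + 1 = 10q − 2 ⇒ q = 3/13.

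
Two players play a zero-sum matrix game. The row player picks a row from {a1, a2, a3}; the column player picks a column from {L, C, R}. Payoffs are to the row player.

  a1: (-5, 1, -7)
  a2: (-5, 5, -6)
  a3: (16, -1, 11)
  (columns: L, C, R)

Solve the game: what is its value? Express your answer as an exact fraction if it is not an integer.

Row minima: a1 → -7, a2 → -6, a3 → -1; maximin = -1.
Column maxima: L → 16, C → 5, R → 11; minimax = 5.
-1 ≠ 5, so there is no saddle point; optimal play is mixed.
L is strictly dominated by R (it gives the row player strictly more in every row), so the column player never plays it.
With L eliminated, a1 is strictly dominated by a2 (a2 gives the row player strictly more in every remaining column), so the row player never plays it.
On the remaining 2×2 (a2, a3 vs C, R):
Let the row player play a2 with probability p. Expected payoff against C: 5p + (-1)(1−p) = 6p − 1; against R: (-6)p + 11(1−p) = −17p + 11.
Setting these equal: 6p − 1 = −17p + 11 ⇒ 23p = 12 ⇒ p = 12/23, and the value is (6)·(12/23) − 1 = 49/23.
For the column player: with q = P(C), equating a2's and a3's payoffs gives 11q − 6 = −12q + 11 ⇒ q = 17/23.

49/23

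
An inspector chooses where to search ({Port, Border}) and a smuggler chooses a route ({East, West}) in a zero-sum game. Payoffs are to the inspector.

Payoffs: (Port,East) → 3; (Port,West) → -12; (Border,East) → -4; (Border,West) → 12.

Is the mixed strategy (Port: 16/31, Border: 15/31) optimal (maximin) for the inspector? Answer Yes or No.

Against East this mix gives (16/31)·3 + (15/31)·(-4) = -12/31.
Against West this mix gives (16/31)·(-12) + (15/31)·12 = -12/31.
All of the smuggler's active replies (East, West) yield -12/31, and no column does worse for the inspector. The mix makes the smuggler indifferent and guarantees -12/31, so it is optimal.

Yes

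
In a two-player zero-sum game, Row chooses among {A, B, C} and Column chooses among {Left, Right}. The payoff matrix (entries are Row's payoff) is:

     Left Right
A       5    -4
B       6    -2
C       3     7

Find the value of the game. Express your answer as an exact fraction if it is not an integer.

4

Row minima: A → -4, B → -2, C → 3; maximin = 3.
Column maxima: Left → 6, Right → 7; minimax = 6.
3 ≠ 6, so there is no saddle point; optimal play is mixed.
A is strictly dominated by B, so Row never plays it.
On the remaining 2×2 (B, C vs Left, Right):
Let Row play B with probability p. Expected payoff against Left: 6p + 3(1−p) = 3p + 3; against Right: (-2)p + 7(1−p) = −9p + 7.
Setting these equal: 3p + 3 = −9p + 7 ⇒ 12p = 4 ⇒ p = 1/3, and the value is (3)·(1/3) + 3 = 4.
For Column: with q = P(Left), equating B's and C's payoffs gives 8q − 2 = −4q + 7 ⇒ q = 3/4.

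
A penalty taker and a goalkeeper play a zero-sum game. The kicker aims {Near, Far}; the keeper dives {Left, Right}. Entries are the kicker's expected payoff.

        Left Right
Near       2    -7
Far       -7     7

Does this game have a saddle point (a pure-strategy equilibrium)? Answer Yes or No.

No

Row minima: Near → -7, Far → -7; maximin = -7.
Column maxima: Left → 2, Right → 7; minimax = 2.
-7 ≠ 2, so no pure-strategy equilibrium exists.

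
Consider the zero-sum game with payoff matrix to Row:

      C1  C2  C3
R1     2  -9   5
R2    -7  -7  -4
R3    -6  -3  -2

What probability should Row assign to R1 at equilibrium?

Row minima: R1 → -9, R2 → -7, R3 → -6; maximin = -6.
Column maxima: C1 → 2, C2 → -3, C3 → 5; minimax = -3.
-6 ≠ -3, so there is no saddle point; optimal play is mixed.
R2 is strictly dominated by R3, so Row never plays it.
C3 is strictly dominated by C1 (it gives Row strictly more in every row), so Column never plays it.
On the remaining 2×2 (R1, R3 vs C1, C2):
Let Row play R1 with probability p. Expected payoff against C1: 2p + (-6)(1−p) = 8p − 6; against C2: (-9)p + (-3)(1−p) = −6p − 3.
Setting these equal: 8p − 6 = −6p − 3 ⇒ 14p = 3 ⇒ p = 3/14, and the value is (8)·(3/14) − 6 = -30/7.
For Column: with q = P(C1), equating R1's and R3's payoffs gives 11q − 9 = −3q − 3 ⇒ q = 3/7.

3/14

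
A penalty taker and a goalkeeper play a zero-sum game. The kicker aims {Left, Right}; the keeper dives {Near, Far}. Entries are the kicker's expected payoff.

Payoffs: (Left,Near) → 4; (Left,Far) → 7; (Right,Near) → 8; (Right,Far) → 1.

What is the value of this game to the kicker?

Row minima: Left → 4, Right → 1; maximin = 4.
Column maxima: Near → 8, Far → 7; minimax = 7.
4 ≠ 7, so there is no saddle point; optimal play is mixed.
Let the kicker play Left with probability p. Expected payoff against Near: 4p + 8(1−p) = −4p + 8; against Far: 7p + 1(1−p) = 6p + 1.
Setting these equal: −4p + 8 = 6p + 1 ⇒ −10p = -7 ⇒ p = 7/10, and the value is (-4)·(7/10) + 8 = 26/5.
For the keeper: with q = P(Near), equating Left's and Right's payoffs gives −3q + 7 = 7q + 1 ⇒ q = 3/5.

26/5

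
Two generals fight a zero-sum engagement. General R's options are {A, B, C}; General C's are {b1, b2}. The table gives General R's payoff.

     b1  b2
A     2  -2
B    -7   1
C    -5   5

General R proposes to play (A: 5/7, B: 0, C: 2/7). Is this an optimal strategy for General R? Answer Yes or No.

Against b1 this mix gives (5/7)·2 + (2/7)·(-5) = 0.
Against b2 this mix gives (5/7)·(-2) + (2/7)·5 = 0.
All of General C's active replies (b1, b2) yield 0, and no column does worse for General R. The mix makes General C indifferent and guarantees 0, so it is optimal.

Yes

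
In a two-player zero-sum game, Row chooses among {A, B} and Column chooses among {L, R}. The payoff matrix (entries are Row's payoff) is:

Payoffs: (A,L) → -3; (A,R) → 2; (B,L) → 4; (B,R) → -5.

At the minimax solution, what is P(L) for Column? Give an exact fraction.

1/2

Row minima: A → -3, B → -5; maximin = -3.
Column maxima: L → 4, R → 2; minimax = 2.
-3 ≠ 2, so there is no saddle point; optimal play is mixed.
Let Row play A with probability p. Expected payoff against L: (-3)p + 4(1−p) = −7p + 4; against R: 2p + (-5)(1−p) = 7p − 5.
Setting these equal: −7p + 4 = 7p − 5 ⇒ −14p = -9 ⇒ p = 9/14, and the value is (-7)·(9/14) + 4 = -1/2.
For Column: with q = P(L), equating A's and B's payoffs gives −5q + 2 = 9q − 5 ⇒ q = 1/2.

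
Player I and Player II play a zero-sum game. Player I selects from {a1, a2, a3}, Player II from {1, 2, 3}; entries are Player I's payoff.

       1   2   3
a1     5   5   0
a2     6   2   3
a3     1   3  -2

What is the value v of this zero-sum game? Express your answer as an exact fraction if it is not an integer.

Row minima: a1 → 0, a2 → 2, a3 → -2; maximin = 2.
Column maxima: 1 → 6, 2 → 5, 3 → 3; minimax = 3.
2 ≠ 3, so there is no saddle point; optimal play is mixed.
a3 is strictly dominated by a1, so Player I never plays it.
1 is strictly dominated by 3 (it gives Player I strictly more in every row), so Player II never plays it.
On the remaining 2×2 (a1, a2 vs 2, 3):
Let Player I play a1 with probability p. Expected payoff against 2: 5p + 2(1−p) = 3p + 2; against 3: 0p + 3(1−p) = −3p + 3.
Setting these equal: 3p + 2 = −3p + 3 ⇒ 6p = 1 ⇒ p = 1/6, and the value is (3)·(1/6) + 2 = 5/2.
For Player II: with q = P(2), equating a1's and a2's payoffs gives 5q = −q + 3 ⇒ q = 1/2.

5/2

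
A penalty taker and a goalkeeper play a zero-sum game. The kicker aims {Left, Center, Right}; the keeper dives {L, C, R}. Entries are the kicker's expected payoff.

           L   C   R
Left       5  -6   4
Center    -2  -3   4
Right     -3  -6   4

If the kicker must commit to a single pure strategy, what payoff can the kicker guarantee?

Row minima: Left → -6, Center → -3, Right → -6.
The best of these is -3.

-3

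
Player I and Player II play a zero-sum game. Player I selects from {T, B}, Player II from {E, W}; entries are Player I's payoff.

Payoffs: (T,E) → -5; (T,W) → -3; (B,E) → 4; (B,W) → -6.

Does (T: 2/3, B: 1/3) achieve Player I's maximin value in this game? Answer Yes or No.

No

Against E this mix gives (2/3)·(-5) + (1/3)·4 = -2.
Against W this mix gives (2/3)·(-3) + (1/3)·(-6) = -4.
Player II will play W, holding Player I to -4. Shifting weight toward the row that does better against W would raise this floor (the equalizing mix achieves -7/2 against both W and E), so the proposed strategy is not optimal.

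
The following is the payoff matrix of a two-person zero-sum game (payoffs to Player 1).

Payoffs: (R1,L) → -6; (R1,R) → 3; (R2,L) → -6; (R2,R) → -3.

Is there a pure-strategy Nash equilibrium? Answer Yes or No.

Yes

Row minima: R1 → -6, R2 → -6; maximin = -6.
Column maxima: L → -6, R → 3; minimax = -6.
maximin = minimax = -6, so a saddle point exists.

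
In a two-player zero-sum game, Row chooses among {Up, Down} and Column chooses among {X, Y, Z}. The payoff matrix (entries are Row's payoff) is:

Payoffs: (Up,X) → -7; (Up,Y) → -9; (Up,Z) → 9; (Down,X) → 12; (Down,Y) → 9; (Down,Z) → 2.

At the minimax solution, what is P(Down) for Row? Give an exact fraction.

Row minima: Up → -9, Down → 2; maximin = 2.
Column maxima: X → 12, Y → 9, Z → 9; minimax = 9.
2 ≠ 9, so there is no saddle point; optimal play is mixed.
X is strictly dominated by Y (it gives Row strictly more in every row), so Column never plays it.
On the remaining 2×2 (Up, Down vs Y, Z):
Let Row play Up with probability p. Expected payoff against Y: (-9)p + 9(1−p) = −18p + 9; against Z: 9p + 2(1−p) = 7p + 2.
Setting these equal: −18p + 9 = 7p + 2 ⇒ −25p = -7 ⇒ p = 7/25, and the value is (-18)·(7/25) + 9 = 99/25.
For Column: with q = P(Y), equating Up's and Down's payoffs gives −18q + 9 = 7q + 2 ⇒ q = 7/25.

18/25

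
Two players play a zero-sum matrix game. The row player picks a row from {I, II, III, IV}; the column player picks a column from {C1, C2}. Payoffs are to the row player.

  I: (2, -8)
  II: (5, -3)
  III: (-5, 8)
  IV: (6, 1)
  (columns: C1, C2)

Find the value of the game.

53/18

Row minima: I → -8, II → -3, III → -5, IV → 1; maximin = 1.
Column maxima: C1 → 6, C2 → 8; minimax = 6.
1 ≠ 6, so there is no saddle point; optimal play is mixed.
I is strictly dominated by II, so the row player never plays it.
II is strictly dominated by IV, so the row player never plays it.
On the remaining 2×2 (III, IV vs C1, C2):
Let the row player play III with probability p. Expected payoff against C1: (-5)p + 6(1−p) = −11p + 6; against C2: 8p + 1(1−p) = 7p + 1.
Setting these equal: −11p + 6 = 7p + 1 ⇒ −18p = -5 ⇒ p = 5/18, and the value is (-11)·(5/18) + 6 = 53/18.
For the column player: with q = P(C1), equating III's and IV's payoffs gives −13q + 8 = 5q + 1 ⇒ q = 7/18.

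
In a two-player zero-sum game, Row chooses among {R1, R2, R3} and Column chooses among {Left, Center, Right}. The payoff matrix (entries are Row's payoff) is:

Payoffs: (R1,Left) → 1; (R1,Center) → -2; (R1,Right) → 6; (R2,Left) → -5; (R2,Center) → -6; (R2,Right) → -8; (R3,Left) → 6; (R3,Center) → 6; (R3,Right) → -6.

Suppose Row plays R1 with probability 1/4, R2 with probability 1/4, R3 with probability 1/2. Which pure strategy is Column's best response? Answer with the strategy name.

Right

If Column plays Left, Row's expected payoff is (1/4)·1 + (1/4)·(-5) + (1/2)·6 = 2.
If Column plays Center, Row's expected payoff is (1/4)·(-2) + (1/4)·(-6) + (1/2)·6 = 1.
If Column plays Right, Row's expected payoff is (1/4)·6 + (1/4)·(-8) + (1/2)·(-6) = -7/2.
Column minimizes Row's payoff; the smallest is -7/2, so the best response is Right.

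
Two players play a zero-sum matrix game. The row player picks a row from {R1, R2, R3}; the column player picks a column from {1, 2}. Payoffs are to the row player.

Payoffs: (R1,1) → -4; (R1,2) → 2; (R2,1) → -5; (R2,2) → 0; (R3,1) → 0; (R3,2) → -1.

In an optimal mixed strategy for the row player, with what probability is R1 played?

1/7

Row minima: R1 → -4, R2 → -5, R3 → -1; maximin = -1.
Column maxima: 1 → 0, 2 → 2; minimax = 0.
-1 ≠ 0, so there is no saddle point; optimal play is mixed.
R2 is strictly dominated by R1, so the row player never plays it.
On the remaining 2×2 (R1, R3 vs 1, 2):
Let the row player play R1 with probability p. Expected payoff against 1: (-4)p + 0(1−p) = −4p; against 2: 2p + (-1)(1−p) = 3p − 1.
Setting these equal: −4p = 3p − 1 ⇒ −7p = -1 ⇒ p = 1/7, and the value is (-4)·(1/7) = -4/7.
For the column player: with q = P(1), equating R1's and R3's payoffs gives −6q + 2 = q − 1 ⇒ q = 3/7.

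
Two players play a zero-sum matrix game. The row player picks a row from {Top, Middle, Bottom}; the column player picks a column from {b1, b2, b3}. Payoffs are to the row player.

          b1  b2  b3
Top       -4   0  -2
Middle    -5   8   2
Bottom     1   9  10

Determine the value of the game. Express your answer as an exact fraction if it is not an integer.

1

Row minima: Top → -4, Middle → -5, Bottom → 1; maximin = 1.
Column maxima: b1 → 1, b2 → 9, b3 → 10; minimax = 1.
Since maximin = minimax = 1, there is a saddle point and the value is 1.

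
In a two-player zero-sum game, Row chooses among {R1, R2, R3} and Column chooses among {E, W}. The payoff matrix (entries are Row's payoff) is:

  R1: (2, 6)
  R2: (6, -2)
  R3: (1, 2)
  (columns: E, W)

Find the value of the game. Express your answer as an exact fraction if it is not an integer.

10/3

Row minima: R1 → 2, R2 → -2, R3 → 1; maximin = 2.
Column maxima: E → 6, W → 6; minimax = 6.
2 ≠ 6, so there is no saddle point; optimal play is mixed.
R3 is strictly dominated by R1, so Row never plays it.
On the remaining 2×2 (R1, R2 vs E, W):
Let Row play R1 with probability p. Expected payoff against E: 2p + 6(1−p) = −4p + 6; against W: 6p + (-2)(1−p) = 8p − 2.
Setting these equal: −4p + 6 = 8p − 2 ⇒ −12p = -8 ⇒ p = 2/3, and the value is (-4)·(2/3) + 6 = 10/3.
For Column: with q = P(E), equating R1's and R2's payoffs gives −4q + 6 = 8q − 2 ⇒ q = 2/3.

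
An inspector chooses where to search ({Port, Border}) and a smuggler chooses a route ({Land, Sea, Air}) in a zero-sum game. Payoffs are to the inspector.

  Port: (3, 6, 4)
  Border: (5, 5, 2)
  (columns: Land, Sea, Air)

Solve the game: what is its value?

7/2

Row minima: Port → 3, Border → 2; maximin = 3.
Column maxima: Land → 5, Sea → 6, Air → 4; minimax = 4.
3 ≠ 4, so there is no saddle point; optimal play is mixed.
Sea is strictly dominated by Air (it gives the inspector strictly more in every row), so the smuggler never plays it.
On the remaining 2×2 (Port, Border vs Land, Air):
Let the inspector play Port with probability p. Expected payoff against Land: 3p + 5(1−p) = −2p + 5; against Air: 4p + 2(1−p) = 2p + 2.
Setting these equal: −2p + 5 = 2p + 2 ⇒ −4p = -3 ⇒ p = 3/4, and the value is (-2)·(3/4) + 5 = 7/2.
For the smuggler: with q = P(Land), equating Port's and Border's payoffs gives −q + 4 = 3q + 2 ⇒ q = 1/2.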